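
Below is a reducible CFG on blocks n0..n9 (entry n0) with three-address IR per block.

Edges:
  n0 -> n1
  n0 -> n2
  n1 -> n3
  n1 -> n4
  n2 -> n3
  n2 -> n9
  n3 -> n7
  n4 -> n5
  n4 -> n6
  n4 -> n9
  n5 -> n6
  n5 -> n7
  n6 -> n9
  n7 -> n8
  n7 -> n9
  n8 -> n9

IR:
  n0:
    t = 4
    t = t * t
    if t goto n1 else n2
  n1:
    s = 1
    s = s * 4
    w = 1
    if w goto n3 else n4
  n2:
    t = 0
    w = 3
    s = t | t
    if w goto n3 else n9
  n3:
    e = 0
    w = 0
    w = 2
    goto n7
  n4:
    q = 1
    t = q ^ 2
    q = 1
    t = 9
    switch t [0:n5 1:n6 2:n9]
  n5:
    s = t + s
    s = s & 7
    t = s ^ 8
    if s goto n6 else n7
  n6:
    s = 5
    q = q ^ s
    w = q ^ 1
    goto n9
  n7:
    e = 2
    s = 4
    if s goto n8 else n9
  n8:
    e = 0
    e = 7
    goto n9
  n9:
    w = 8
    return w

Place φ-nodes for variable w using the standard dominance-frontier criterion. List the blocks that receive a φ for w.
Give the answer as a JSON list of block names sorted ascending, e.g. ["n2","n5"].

Answer: ["n3", "n7", "n9"]

Analysis:
idom tree: n1←n0 n2←n0 n3←n0 n4←n1 n5←n4 n6←n4 n7←n0 n8←n7 n9←n0
Join-block Dom:
  n3: preds {n1,n2}: {n0,n1} ∩ {n0,n2} = {n0}; idom=n0
  n6: preds {n4,n5}: {n0,n1,n4} ∩ {n0,n1,n4,n5} = {n0,n1,n4}; idom=n4
  n7: preds {n3,n5}: {n0,n3} ∩ {n0,n1,n4,n5} = {n0}; idom=n0
  n9: preds {n2,n4,n6,n7,n8}: {n0,n2} ∩ {n0,n1,n4} ∩ {n0,n1,n4,n6} ∩ {n0,n7} ∩ {n0,n7,n8} = {n0}; idom=n0

DF derivation:
  join n3 pred n1: n1 stop@n0
  join n3 pred n2: n2 stop@n0
  join n6 pred n4: · stop@n4
  join n6 pred n5: n5 stop@n4
  join n7 pred n3: n3 stop@n0
  join n7 pred n5: n5→n4→n1 stop@n0
  join n9 pred n2: n2 stop@n0
  join n9 pred n4: n4→n1 stop@n0
  join n9 pred n6: n6→n4→n1 stop@n0
  join n9 pred n7: n7 stop@n0
  join n9 pred n8: n8→n7 stop@n0
  n0: DF=∅
  n1: DF={n3,n7,n9}
  n2: DF={n3,n9}
  n3: DF={n7}
  n4: DF={n7,n9}
  n5: DF={n6,n7}
  n6: DF={n9}
  n7: DF={n9}
  n8: DF={n9}
  n9: DF=∅

φ for w: defs {n1,n2,n3,n6,n9}
  DF⁺ = {n3,n7,n9}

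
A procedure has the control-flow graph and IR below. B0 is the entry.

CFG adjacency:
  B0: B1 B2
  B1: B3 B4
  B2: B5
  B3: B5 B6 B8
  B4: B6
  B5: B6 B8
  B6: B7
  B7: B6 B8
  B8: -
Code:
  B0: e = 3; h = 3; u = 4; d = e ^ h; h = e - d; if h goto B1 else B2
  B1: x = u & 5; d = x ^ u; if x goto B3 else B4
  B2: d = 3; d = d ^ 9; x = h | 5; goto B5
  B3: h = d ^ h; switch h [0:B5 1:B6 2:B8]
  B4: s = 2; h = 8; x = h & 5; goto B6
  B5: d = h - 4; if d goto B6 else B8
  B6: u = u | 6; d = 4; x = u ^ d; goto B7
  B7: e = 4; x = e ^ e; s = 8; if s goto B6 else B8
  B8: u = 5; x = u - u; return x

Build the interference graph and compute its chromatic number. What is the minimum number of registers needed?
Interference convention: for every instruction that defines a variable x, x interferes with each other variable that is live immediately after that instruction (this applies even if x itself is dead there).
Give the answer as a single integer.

def/use:
  B0 def {d,e,h,u} use ∅
  B1 def {d,x} use {u}
  B2 def {d,x} use {h}
  B3 def {h} use {d,h}
  B4 def {h,s,x} use ∅
  B5 def {d} use {h}
  B6 def {d,u,x} use {u}
  B7 def {e,s,x} use ∅
  B8 def {u,x} use ∅

Liveness:
  live B0: ∅→{h,u}
  live B1: {h,u}→{d,h,u}
  live B2: {h,u}→{h,u}
  live B3: {d,h,u}→{h,u}
  live B4: {u}→{u}
  live B5: {h,u}→{u}
  live B6: {u}→{u}
  live B7: {u}→{u}
  live B8: ∅→∅

Interfere edges:
  d↔{e,h,u,x}
  e↔{d,h,u}
  h↔{d,e,u,x}
  s↔{u}
  u↔{d,e,h,s,x}
  x↔{d,h,u}

Chromatic number:
  lower bound: {d,e,h,u} mutually conflict ⇒ χ ≥ 4
  assign d→R1 e→R3 h→R2 s→R1 u→R0 x→R3 — no edge inside a register ⇒ χ ≤ 4
  χ = 4

Answer: 4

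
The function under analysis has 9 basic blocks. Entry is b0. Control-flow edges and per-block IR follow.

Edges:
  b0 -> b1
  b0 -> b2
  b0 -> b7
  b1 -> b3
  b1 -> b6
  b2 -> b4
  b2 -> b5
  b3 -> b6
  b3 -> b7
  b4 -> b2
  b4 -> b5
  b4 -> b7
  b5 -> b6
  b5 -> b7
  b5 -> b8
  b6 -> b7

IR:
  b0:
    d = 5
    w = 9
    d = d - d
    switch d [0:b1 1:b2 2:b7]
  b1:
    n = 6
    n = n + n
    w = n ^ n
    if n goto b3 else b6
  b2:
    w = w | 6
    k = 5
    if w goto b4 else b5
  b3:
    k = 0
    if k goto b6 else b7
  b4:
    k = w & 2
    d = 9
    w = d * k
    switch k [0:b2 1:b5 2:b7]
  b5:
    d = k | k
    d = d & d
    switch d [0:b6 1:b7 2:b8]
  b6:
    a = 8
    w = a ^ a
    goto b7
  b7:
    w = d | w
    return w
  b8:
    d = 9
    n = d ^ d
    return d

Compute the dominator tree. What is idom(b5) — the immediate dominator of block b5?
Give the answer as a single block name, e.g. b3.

idom tree: b1←b0 b2←b0 b3←b1 b4←b2 b5←b2 b6←b0 b7←b0 b8←b5
Join-block Dom:
  b2: preds {b0,b4}: {b0} ∩ {b0,b2,b4} = {b0}; idom=b0
  b5: preds {b2,b4}: {b0,b2} ∩ {b0,b2,b4} = {b0,b2}; idom=b2
  b6: preds {b1,b3,b5}: {b0,b1} ∩ {b0,b1,b3} ∩ {b0,b2,b5} = {b0}; idom=b0
  b7: preds {b0,b3,b4,b5,b6}: {b0} ∩ {b0,b1,b3} ∩ {b0,b2,b4} ∩ {b0,b2,b5} ∩ {b0,b6} = {b0}; idom=b0

idom(b5) = b2

Answer: b2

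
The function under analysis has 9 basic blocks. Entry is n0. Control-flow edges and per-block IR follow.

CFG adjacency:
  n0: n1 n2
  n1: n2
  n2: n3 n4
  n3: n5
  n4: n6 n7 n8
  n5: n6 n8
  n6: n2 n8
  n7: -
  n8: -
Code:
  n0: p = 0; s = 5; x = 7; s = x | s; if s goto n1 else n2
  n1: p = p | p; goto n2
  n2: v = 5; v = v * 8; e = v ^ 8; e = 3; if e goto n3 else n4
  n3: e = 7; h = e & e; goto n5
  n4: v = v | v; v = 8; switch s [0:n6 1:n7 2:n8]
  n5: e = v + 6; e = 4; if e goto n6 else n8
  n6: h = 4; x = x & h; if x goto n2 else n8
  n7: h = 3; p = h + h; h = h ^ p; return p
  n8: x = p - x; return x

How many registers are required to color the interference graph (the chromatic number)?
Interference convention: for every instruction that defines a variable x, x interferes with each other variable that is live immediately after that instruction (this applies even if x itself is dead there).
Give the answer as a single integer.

def/use:
  n0: {p,s,x} / ∅
  n1: {p} / {p}
  n2: {e,v} / ∅
  n3: {e,h} / ∅
  n4: {v} / {s,v}
  n5: {e} / {v}
  n6: {h,x} / {x}
  n7: {h,p} / ∅
  n8: {x} / {p,x}

Live sets:
  n0: in=∅ out={p,s,x}
  n1: in={p,s,x} out={p,s,x}
  n2: in={p,s,x} out={p,s,v,x}
  n3: in={p,s,v,x} out={p,s,v,x}
  n4: in={p,s,v,x} out={p,s,x}
  n5: in={p,s,v,x} out={p,s,x}
  n6: in={p,s,x} out={p,s,x}
  n7: in=∅ out=∅
  n8: in={p,x} out=∅

Interfere edges:
  e — {p,s,v,x}
  h — {p,s,v,x}
  p — {e,h,s,v,x}
  s — {e,h,p,v,x}
  v — {e,h,p,s,x}
  x — {e,h,p,s,v}

Colouring:
  clique {e,p,s,v,x} ⇒ need ≥ 5
  assign e→r4 h→r4 p→r0 s→r1 v→r2 x→r3 — no edge inside a register ⇒ χ ≤ 5
  χ = 5

Answer: 5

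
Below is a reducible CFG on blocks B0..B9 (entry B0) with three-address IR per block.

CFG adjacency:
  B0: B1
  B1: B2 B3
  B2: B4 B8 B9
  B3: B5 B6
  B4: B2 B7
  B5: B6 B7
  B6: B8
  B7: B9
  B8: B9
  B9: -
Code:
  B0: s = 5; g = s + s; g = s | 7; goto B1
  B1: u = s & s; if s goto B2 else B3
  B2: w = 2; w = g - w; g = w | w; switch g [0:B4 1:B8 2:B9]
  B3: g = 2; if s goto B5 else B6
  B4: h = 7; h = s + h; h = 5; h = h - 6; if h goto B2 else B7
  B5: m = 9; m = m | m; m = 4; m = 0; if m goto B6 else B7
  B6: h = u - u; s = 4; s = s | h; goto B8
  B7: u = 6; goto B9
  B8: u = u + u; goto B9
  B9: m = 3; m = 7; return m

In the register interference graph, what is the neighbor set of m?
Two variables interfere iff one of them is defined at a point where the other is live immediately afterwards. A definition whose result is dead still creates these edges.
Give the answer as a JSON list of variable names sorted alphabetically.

Answer: ["u"]

Analysis:
Per-block:
  B0 def {g,s} use ∅
  B1 def {u} use {s}
  B2 def {g,w} use {g}
  B3 def {g} use {s}
  B4 def {h} use {s}
  B5 def {m} use ∅
  B6 def {h,s} use {u}
  B7 def {u} use ∅
  B8 def {u} use {u}
  B9 def {m} use ∅

Backward fixpoint:
  B0: in=∅ out={g,s}
  B1: in={g,s} out={g,s,u}
  B2: in={g,s,u} out={g,s,u}
  B3: in={s,u} out={u}
  B4: in={g,s,u} out={g,s,u}
  B5: in={u} out={u}
  B6: in={u} out={u}
  B7: in=∅ out=∅
  B8: in={u} out=∅
  B9: in=∅ out=∅

Conflict graph:
  g: {h,s,u,w}
  h: {g,s,u}
  m: {u}
  s: {g,h,u,w}
  u: {g,h,m,s,w}
  w: {g,s,u}

N(m) = ["u"]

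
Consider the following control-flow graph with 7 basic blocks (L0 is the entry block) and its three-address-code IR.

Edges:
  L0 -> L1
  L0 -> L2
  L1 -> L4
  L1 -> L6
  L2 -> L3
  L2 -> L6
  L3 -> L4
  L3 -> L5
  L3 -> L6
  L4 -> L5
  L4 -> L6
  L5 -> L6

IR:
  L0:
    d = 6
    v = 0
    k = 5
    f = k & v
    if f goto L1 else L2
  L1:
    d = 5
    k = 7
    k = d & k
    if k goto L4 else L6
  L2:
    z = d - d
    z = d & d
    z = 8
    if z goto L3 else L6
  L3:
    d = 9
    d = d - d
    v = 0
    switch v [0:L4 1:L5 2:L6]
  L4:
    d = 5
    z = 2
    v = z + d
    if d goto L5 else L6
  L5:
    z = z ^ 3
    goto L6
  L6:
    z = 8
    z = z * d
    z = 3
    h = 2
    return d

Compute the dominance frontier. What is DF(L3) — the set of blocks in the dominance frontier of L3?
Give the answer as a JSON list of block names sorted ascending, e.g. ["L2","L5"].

idom tree: L1←L0 L2←L0 L3←L2 L4←L0 L5←L0 L6←L0
Join-block Dom:
  L4: preds {L1,L3}: {L0,L1} ∩ {L0,L2,L3} = {L0}; idom=L0
  L5: preds {L3,L4}: {L0,L2,L3} ∩ {L0,L4} = {L0}; idom=L0
  L6: preds {L1,L2,L3,L4,L5}: {L0,L1} ∩ {L0,L2} ∩ {L0,L2,L3} ∩ {L0,L4} ∩ {L0,L5} = {L0}; idom=L0

Frontier:
  join L4 pred L1: L1 stop@L0
  join L4 pred L3: L3→L2 stop@L0
  join L5 pred L3: L3→L2 stop@L0
  join L5 pred L4: L4 stop@L0
  join L6 pred L1: L1 stop@L0
  join L6 pred L2: L2 stop@L0
  join L6 pred L3: L3→L2 stop@L0
  join L6 pred L4: L4 stop@L0
  join L6 pred L5: L5 stop@L0
  DF(L0)=∅
  DF(L1)={L4,L6}
  DF(L2)={L4,L5,L6}
  DF(L3)={L4,L5,L6}
  DF(L4)={L5,L6}
  DF(L5)={L6}
  DF(L6)=∅

DF(L3) = ["L4", "L5", "L6"]

Answer: ["L4", "L5", "L6"]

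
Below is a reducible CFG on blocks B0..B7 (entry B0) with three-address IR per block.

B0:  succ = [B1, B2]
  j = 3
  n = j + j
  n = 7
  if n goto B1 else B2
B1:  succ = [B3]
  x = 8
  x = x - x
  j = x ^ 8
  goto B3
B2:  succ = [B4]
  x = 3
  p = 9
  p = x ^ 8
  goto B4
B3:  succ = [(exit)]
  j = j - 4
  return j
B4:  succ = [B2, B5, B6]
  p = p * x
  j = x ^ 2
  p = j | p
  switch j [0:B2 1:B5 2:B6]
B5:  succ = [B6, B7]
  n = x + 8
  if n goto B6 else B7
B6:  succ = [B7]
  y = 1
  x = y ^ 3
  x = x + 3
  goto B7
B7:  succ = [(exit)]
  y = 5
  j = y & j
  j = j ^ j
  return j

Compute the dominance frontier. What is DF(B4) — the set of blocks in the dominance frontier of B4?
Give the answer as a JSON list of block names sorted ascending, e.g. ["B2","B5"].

Answer: ["B2"]

Derivation:
idom tree: B1←B0 B2←B0 B3←B1 B4←B2 B5←B4 B6←B4 B7←B4
Join-block Dom:
  B2: preds {B0,B4}: {B0} ∩ {B0,B2,B4} = {B0}; idom=B0
  B6: preds {B4,B5}: {B0,B2,B4} ∩ {B0,B2,B4,B5} = {B0,B2,B4}; idom=B4
  B7: preds {B5,B6}: {B0,B2,B4,B5} ∩ {B0,B2,B4,B6} = {B0,B2,B4}; idom=B4

DF walk-up:
  join B2 pred B0: · stop@B0
  join B2 pred B4: B4→B2 stop@B0
  join B6 pred B4: · stop@B4
  join B6 pred B5: B5 stop@B4
  join B7 pred B5: B5 stop@B4
  join B7 pred B6: B6 stop@B4
  B0: DF=∅
  B1: DF=∅
  B2: DF={B2}
  B3: DF=∅
  B4: DF={B2}
  B5: DF={B6,B7}
  B6: DF={B7}
  B7: DF=∅

DF(B4) = ["B2"]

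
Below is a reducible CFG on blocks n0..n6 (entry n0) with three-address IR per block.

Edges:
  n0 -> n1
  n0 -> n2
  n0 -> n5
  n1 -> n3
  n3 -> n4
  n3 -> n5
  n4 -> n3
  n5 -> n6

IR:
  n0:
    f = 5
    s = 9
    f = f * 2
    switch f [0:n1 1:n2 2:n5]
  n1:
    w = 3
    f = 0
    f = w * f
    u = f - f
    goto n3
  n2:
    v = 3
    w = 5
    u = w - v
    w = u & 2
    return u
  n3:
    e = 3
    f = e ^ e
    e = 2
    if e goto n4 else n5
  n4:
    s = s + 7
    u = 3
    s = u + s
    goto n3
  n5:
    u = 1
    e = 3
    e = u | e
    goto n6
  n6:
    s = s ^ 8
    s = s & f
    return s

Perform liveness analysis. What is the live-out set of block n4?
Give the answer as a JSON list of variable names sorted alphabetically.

Per-block:
  n0 def {f,s} use ∅
  n1 def {f,u,w} use ∅
  n2 def {u,v,w} use ∅
  n3 def {e,f} use ∅
  n4 def {s,u} use {s}
  n5 def {e,u} use ∅
  n6 def {s} use {f,s}

Live sets:
  n0: in=∅ out={f,s}
  n1: in={s} out={s}
  n2: in=∅ out=∅
  n3: in={s} out={f,s}
  n4: in={s} out={s}
  n5: in={f,s} out={f,s}
  n6: in={f,s} out=∅

live-out(n4) = ["s"]

Answer: ["s"]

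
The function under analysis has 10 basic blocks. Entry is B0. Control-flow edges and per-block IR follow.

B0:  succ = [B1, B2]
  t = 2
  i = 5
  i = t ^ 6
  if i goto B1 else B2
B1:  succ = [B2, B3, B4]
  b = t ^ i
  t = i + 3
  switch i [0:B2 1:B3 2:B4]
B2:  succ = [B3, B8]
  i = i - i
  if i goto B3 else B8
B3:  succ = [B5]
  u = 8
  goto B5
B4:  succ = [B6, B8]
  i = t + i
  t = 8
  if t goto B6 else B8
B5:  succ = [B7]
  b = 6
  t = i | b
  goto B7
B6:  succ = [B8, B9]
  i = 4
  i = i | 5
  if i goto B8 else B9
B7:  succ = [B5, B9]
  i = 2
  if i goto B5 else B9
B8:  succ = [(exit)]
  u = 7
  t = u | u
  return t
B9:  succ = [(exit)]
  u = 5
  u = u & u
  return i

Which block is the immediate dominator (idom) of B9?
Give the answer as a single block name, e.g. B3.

idom tree: B1←B0 B2←B0 B3←B0 B4←B1 B5←B3 B6←B4 B7←B5 B8←B0 B9←B0
Join-block Dom:
  B2: preds {B0,B1}: {B0} ∩ {B0,B1} = {B0}; idom=B0
  B3: preds {B1,B2}: {B0,B1} ∩ {B0,B2} = {B0}; idom=B0
  B5: preds {B3,B7}: {B0,B3} ∩ {B0,B3,B5,B7} = {B0,B3}; idom=B3
  B8: preds {B2,B4,B6}: {B0,B2} ∩ {B0,B1,B4} ∩ {B0,B1,B4,B6} = {B0}; idom=B0
  B9: preds {B6,B7}: {B0,B1,B4,B6} ∩ {B0,B3,B5,B7} = {B0}; idom=B0

idom(B9) = B0

Answer: B0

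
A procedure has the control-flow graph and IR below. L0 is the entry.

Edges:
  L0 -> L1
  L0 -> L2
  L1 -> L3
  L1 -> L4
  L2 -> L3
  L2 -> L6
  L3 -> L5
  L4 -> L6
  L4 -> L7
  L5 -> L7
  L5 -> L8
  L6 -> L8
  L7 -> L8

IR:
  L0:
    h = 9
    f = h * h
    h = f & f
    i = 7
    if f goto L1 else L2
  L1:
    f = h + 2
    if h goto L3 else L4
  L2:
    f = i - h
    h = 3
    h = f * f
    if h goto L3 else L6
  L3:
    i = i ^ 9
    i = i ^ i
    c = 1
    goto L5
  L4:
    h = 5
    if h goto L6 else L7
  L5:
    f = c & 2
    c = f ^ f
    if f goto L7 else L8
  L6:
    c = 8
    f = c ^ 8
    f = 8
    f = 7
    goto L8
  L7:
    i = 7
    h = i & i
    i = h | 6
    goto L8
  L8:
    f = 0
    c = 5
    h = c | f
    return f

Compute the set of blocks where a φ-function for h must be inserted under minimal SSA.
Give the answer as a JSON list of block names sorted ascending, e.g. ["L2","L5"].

Answer: ["L3", "L6", "L7", "L8"]

Working:
idom tree: L1←L0 L2←L0 L3←L0 L4←L1 L5←L3 L6←L0 L7←L0 L8←L0
Dom at joins:
  L3: preds {L1,L2}: {L0,L1} ∩ {L0,L2} = {L0}; idom=L0
  L6: preds {L2,L4}: {L0,L2} ∩ {L0,L1,L4} = {L0}; idom=L0
  L7: preds {L4,L5}: {L0,L1,L4} ∩ {L0,L3,L5} = {L0}; idom=L0
  L8: preds {L5,L6,L7}: {L0,L3,L5} ∩ {L0,L6} ∩ {L0,L7} = {L0}; idom=L0

DF walk-up:
  join L3 pred L1: L1 stop@L0
  join L3 pred L2: L2 stop@L0
  join L6 pred L2: L2 stop@L0
  join L6 pred L4: L4→L1 stop@L0
  join L7 pred L4: L4→L1 stop@L0
  join L7 pred L5: L5→L3 stop@L0
  join L8 pred L5: L5→L3 stop@L0
  join L8 pred L6: L6 stop@L0
  join L8 pred L7: L7 stop@L0
  L0: DF=∅
  L1: DF={L3,L6,L7}
  L2: DF={L3,L6}
  L3: DF={L7,L8}
  L4: DF={L6,L7}
  L5: DF={L7,L8}
  L6: DF={L8}
  L7: DF={L8}
  L8: DF=∅

φ for h: defs {L0,L2,L4,L7,L8}
  DF⁺ = {L3,L6,L7,L8}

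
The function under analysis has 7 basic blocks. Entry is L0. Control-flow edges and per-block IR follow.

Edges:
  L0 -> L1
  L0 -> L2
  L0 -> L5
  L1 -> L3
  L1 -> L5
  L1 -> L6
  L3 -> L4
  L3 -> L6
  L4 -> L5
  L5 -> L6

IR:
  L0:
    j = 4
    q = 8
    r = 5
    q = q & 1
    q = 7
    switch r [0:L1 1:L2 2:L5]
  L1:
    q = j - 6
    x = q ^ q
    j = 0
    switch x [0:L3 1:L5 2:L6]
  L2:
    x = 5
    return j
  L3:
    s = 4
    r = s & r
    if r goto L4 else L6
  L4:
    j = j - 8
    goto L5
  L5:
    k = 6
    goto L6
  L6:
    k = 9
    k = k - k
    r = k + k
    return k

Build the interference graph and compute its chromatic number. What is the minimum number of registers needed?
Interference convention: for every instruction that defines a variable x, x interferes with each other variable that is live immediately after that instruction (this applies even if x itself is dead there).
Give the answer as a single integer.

Answer: 3

Working:
Block summaries:
  L0 def {j,q,r} use ∅
  L1 def {j,q,x} use {j}
  L2 def {x} use {j}
  L3 def {r,s} use {r}
  L4 def {j} use {j}
  L5 def {k} use ∅
  L6 def {k,r} use ∅

Live sets:
  L0 li=∅ lo={j,r}
  L1 li={j,r} lo={j,r}
  L2 li={j} lo=∅
  L3 li={j,r} lo={j}
  L4 li={j} lo=∅
  L5 li=∅ lo=∅
  L6 li=∅ lo=∅

Interfere edges:
  j — {q,r,s,x}
  k — {r}
  q — {j,r}
  r — {j,k,q,s,x}
  s — {j,r}
  x — {j,r}

Colouring:
  {j,q,r} pairwise interfere (3-clique) ⇒ χ ≥ 3
  3-colouring: R0={r}  R1={j,k}  R2={q,s,x}
  χ = 3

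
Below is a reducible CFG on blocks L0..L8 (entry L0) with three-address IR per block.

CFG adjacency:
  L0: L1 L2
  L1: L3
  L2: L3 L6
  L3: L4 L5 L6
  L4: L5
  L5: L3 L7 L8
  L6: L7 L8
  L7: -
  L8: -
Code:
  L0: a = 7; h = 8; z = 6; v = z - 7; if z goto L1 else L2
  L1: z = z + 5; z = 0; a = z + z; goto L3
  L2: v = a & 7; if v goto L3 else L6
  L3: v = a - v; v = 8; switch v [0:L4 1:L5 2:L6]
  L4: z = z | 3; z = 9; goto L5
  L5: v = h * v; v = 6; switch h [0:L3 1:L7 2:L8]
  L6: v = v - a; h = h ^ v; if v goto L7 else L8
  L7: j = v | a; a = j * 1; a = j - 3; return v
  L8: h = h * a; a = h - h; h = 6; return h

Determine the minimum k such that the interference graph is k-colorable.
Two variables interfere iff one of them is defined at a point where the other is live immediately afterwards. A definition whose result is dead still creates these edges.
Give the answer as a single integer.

Answer: 4

Working:
def/use:
  L0: def={a,h,v,z} ue=∅
  L1: def={a,z} ue={z}
  L2: def={v} ue={a}
  L3: def={v} ue={a,v}
  L4: def={z} ue={z}
  L5: def={v} ue={h,v}
  L6: def={h,v} ue={a,h,v}
  L7: def={a,j} ue={a,v}
  L8: def={a,h} ue={a,h}

Liveness:
  live L0: ∅→{a,h,v,z}
  live L1: {h,v,z}→{a,h,v,z}
  live L2: {a,h,z}→{a,h,v,z}
  live L3: {a,h,v,z}→{a,h,v,z}
  live L4: {a,h,v,z}→{a,h,v,z}
  live L5: {a,h,v,z}→{a,h,v,z}
  live L6: {a,h,v}→{a,h,v}
  live L7: {a,v}→∅
  live L8: {a,h}→∅

Conflict graph:
  a: {h,j,v,z}
  h: {a,v,z}
  j: {a,v}
  v: {a,h,j,z}
  z: {a,h,v}

Registers:
  lower bound: {a,h,v,z} mutually conflict ⇒ χ ≥ 4
  4-colouring: c0={a}  c1={v}  c2={h,j}  c3={z}
  χ = 4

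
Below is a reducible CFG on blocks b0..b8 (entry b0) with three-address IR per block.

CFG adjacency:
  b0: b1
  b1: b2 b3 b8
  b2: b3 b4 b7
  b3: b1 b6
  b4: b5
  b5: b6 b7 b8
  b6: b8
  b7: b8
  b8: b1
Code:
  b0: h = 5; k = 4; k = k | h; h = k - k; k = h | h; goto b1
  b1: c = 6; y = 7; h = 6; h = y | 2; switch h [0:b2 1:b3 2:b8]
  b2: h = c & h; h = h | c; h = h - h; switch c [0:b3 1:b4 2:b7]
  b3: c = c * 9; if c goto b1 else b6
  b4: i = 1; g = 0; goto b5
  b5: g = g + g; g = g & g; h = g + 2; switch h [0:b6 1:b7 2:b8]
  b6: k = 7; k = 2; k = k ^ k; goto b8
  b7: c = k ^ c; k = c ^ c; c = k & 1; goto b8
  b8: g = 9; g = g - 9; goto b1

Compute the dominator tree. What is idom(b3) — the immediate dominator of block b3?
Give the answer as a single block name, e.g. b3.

Answer: b1

Working:
idom tree: b1←b0 b2←b1 b3←b1 b4←b2 b5←b4 b6←b1 b7←b2 b8←b1
Dom∩ at merges:
  b1: preds {b0,b3,b8}: {b0} ∩ {b0,b1,b3} ∩ {b0,b1,b8} = {b0}; idom=b0
  b3: preds {b1,b2}: {b0,b1} ∩ {b0,b1,b2} = {b0,b1}; idom=b1
  b6: preds {b3,b5}: {b0,b1,b3} ∩ {b0,b1,b2,b4,b5} = {b0,b1}; idom=b1
  b7: preds {b2,b5}: {b0,b1,b2} ∩ {b0,b1,b2,b4,b5} = {b0,b1,b2}; idom=b2
  b8: preds {b1,b5,b6,b7}: {b0,b1} ∩ {b0,b1,b2,b4,b5} ∩ {b0,b1,b6} ∩ {b0,b1,b2,b7} = {b0,b1}; idom=b1

idom(b3) = b1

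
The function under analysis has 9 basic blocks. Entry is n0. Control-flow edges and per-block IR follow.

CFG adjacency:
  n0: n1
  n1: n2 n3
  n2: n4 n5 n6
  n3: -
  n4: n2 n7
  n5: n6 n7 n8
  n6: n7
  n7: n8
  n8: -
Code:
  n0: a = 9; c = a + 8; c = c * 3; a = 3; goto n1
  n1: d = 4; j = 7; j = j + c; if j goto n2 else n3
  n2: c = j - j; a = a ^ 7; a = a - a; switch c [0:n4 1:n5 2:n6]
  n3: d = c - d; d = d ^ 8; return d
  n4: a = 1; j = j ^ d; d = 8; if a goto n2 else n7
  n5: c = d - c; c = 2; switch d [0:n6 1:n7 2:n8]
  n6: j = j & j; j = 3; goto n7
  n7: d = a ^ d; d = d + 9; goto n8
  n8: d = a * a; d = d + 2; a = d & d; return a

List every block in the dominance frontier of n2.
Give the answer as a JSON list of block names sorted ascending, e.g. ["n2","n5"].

idom tree: n1←n0 n2←n1 n3←n1 n4←n2 n5←n2 n6←n2 n7←n2 n8←n2
Join-block Dom:
  n2: preds {n1,n4}: {n0,n1} ∩ {n0,n1,n2,n4} = {n0,n1}; idom=n1
  n6: preds {n2,n5}: {n0,n1,n2} ∩ {n0,n1,n2,n5} = {n0,n1,n2}; idom=n2
  n7: preds {n4,n5,n6}: {n0,n1,n2,n4} ∩ {n0,n1,n2,n5} ∩ {n0,n1,n2,n6} = {n0,n1,n2}; idom=n2
  n8: preds {n5,n7}: {n0,n1,n2,n5} ∩ {n0,n1,n2,n7} = {n0,n1,n2}; idom=n2

DF derivation:
  join n2 pred n1: · stop@n1
  join n2 pred n4: n4→n2 stop@n1
  join n6 pred n2: · stop@n2
  join n6 pred n5: n5 stop@n2
  join n7 pred n4: n4 stop@n2
  join n7 pred n5: n5 stop@n2
  join n7 pred n6: n6 stop@n2
  join n8 pred n5: n5 stop@n2
  join n8 pred n7: n7 stop@n2
  n0: DF=∅
  n1: DF=∅
  n2: DF={n2}
  n3: DF=∅
  n4: DF={n2,n7}
  n5: DF={n6,n7,n8}
  n6: DF={n7}
  n7: DF={n8}
  n8: DF=∅

DF(n2) = ["n2"]

Answer: ["n2"]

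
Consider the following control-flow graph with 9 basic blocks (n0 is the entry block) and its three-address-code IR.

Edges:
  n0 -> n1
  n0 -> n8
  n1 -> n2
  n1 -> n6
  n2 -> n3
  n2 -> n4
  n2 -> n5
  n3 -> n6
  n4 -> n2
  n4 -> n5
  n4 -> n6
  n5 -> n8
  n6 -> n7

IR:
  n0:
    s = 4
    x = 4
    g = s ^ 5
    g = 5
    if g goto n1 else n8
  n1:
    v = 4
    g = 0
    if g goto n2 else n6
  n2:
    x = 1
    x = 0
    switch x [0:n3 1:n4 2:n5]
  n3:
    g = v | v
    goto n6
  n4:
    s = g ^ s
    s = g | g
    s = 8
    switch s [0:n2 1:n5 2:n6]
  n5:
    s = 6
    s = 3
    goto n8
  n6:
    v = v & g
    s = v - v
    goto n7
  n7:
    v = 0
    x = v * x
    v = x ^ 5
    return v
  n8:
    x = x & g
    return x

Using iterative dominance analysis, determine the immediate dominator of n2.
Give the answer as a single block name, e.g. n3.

Answer: n1

Derivation:
idom tree: n1←n0 n2←n1 n3←n2 n4←n2 n5←n2 n6←n1 n7←n6 n8←n0
Join-block Dom:
  n2: preds {n1,n4}: {n0,n1} ∩ {n0,n1,n2,n4} = {n0,n1}; idom=n1
  n5: preds {n2,n4}: {n0,n1,n2} ∩ {n0,n1,n2,n4} = {n0,n1,n2}; idom=n2
  n6: preds {n1,n3,n4}: {n0,n1} ∩ {n0,n1,n2,n3} ∩ {n0,n1,n2,n4} = {n0,n1}; idom=n1
  n8: preds {n0,n5}: {n0} ∩ {n0,n1,n2,n5} = {n0}; idom=n0

idom(n2) = n1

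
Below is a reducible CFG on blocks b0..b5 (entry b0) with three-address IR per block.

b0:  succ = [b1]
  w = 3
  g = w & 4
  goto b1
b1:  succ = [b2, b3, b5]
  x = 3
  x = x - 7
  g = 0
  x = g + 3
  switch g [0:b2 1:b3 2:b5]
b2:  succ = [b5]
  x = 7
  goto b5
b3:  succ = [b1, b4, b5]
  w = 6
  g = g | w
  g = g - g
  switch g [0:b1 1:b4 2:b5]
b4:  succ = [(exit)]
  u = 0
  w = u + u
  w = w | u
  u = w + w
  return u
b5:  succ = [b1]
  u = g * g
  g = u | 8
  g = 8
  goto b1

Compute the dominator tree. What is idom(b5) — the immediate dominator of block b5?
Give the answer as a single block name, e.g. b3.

idom tree: b1←b0 b2←b1 b3←b1 b4←b3 b5←b1
Dom∩ at merges:
  b1: preds {b0,b3,b5}: {b0} ∩ {b0,b1,b3} ∩ {b0,b1,b5} = {b0}; idom=b0
  b5: preds {b1,b2,b3}: {b0,b1} ∩ {b0,b1,b2} ∩ {b0,b1,b3} = {b0,b1}; idom=b1

idom(b5) = b1

Answer: b1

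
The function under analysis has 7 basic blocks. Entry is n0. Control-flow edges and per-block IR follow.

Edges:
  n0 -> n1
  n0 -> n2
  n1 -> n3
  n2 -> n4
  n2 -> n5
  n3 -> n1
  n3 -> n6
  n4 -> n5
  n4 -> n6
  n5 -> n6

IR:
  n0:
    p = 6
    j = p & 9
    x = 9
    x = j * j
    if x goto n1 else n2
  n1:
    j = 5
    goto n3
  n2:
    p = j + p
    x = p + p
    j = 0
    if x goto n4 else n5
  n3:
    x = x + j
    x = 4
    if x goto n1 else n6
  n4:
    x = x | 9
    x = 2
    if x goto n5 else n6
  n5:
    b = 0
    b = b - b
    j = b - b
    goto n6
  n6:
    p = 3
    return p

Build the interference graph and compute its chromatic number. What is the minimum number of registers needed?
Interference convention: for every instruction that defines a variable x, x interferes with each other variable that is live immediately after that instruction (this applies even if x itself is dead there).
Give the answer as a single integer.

Answer: 3

Working:
Per-block:
  n0: def={j,p,x} ue=∅
  n1: def={j} ue=∅
  n2: def={j,p,x} ue={j,p}
  n3: def={x} ue={j,x}
  n4: def={x} ue={x}
  n5: def={b,j} ue=∅
  n6: def={p} ue=∅

Liveness:
  live n0: ∅→{j,p,x}
  live n1: {x}→{j,x}
  live n2: {j,p}→{x}
  live n3: {j,x}→{x}
  live n4: {x}→∅
  live n5: ∅→∅
  live n6: ∅→∅

Conflict graph:
  b↔∅
  j↔{p,x}
  p↔{j,x}
  x↔{j,p}

Registers:
  lower bound: {j,p,x} mutually conflict ⇒ χ ≥ 3
  3-colouring: R0={b,j}  R1={p}  R2={x}
  χ = 3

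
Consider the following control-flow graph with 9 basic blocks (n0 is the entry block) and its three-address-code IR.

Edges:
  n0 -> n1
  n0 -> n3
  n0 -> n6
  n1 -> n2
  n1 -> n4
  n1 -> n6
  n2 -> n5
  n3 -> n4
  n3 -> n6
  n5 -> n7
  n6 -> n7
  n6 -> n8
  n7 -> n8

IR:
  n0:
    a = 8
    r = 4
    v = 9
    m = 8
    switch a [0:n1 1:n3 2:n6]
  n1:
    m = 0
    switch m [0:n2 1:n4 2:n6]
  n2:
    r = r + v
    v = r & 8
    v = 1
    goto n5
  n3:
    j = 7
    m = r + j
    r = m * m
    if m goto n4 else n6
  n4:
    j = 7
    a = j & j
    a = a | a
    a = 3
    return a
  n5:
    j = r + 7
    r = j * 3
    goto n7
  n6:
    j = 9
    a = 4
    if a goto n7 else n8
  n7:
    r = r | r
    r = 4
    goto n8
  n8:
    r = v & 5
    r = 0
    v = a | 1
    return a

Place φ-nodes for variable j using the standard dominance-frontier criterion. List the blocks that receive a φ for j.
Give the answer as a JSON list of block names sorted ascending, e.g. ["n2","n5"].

Answer: ["n4", "n6", "n7", "n8"]

Analysis:
idom tree: n1←n0 n2←n1 n3←n0 n4←n0 n5←n2 n6←n0 n7←n0 n8←n0
Dom at joins:
  n4: preds {n1,n3}: {n0,n1} ∩ {n0,n3} = {n0}; idom=n0
  n6: preds {n0,n1,n3}: {n0} ∩ {n0,n1} ∩ {n0,n3} = {n0}; idom=n0
  n7: preds {n5,n6}: {n0,n1,n2,n5} ∩ {n0,n6} = {n0}; idom=n0
  n8: preds {n6,n7}: {n0,n6} ∩ {n0,n7} = {n0}; idom=n0

DF derivation:
  join n4 pred n1: n1 stop@n0
  join n4 pred n3: n3 stop@n0
  join n6 pred n0: · stop@n0
  join n6 pred n1: n1 stop@n0
  join n6 pred n3: n3 stop@n0
  join n7 pred n5: n5→n2→n1 stop@n0
  join n7 pred n6: n6 stop@n0
  join n8 pred n6: n6 stop@n0
  join n8 pred n7: n7 stop@n0
  DF(n0)=∅
  DF(n1)={n4,n6,n7}
  DF(n2)={n7}
  DF(n3)={n4,n6}
  DF(n4)=∅
  DF(n5)={n7}
  DF(n6)={n7,n8}
  DF(n7)={n8}
  DF(n8)=∅

φ for j: defs {n3,n4,n5,n6}
  DF⁺ = {n4,n6,n7,n8}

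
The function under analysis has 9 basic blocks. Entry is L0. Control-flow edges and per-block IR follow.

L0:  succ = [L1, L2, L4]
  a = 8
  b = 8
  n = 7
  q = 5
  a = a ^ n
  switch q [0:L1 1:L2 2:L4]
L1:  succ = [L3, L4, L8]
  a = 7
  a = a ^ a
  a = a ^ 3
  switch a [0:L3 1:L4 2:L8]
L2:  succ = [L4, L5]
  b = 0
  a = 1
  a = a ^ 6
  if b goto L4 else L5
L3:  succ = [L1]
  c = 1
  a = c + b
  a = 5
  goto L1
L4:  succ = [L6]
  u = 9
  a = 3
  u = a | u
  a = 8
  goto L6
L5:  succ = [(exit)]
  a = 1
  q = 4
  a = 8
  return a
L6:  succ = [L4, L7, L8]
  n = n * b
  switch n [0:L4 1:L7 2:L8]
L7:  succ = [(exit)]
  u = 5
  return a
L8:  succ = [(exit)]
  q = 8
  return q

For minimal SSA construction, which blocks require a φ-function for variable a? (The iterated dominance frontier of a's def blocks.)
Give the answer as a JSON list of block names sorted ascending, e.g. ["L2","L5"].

idom tree: L1←L0 L2←L0 L3←L1 L4←L0 L5←L2 L6←L4 L7←L6 L8←L0
Dom at joins:
  L1: preds {L0,L3}: {L0} ∩ {L0,L1,L3} = {L0}; idom=L0
  L4: preds {L0,L1,L2,L6}: {L0} ∩ {L0,L1} ∩ {L0,L2} ∩ {L0,L4,L6} = {L0}; idom=L0
  L8: preds {L1,L6}: {L0,L1} ∩ {L0,L4,L6} = {L0}; idom=L0

Frontier:
  join L1 pred L0: · stop@L0
  join L1 pred L3: L3→L1 stop@L0
  join L4 pred L0: · stop@L0
  join L4 pred L1: L1 stop@L0
  join L4 pred L2: L2 stop@L0
  join L4 pred L6: L6→L4 stop@L0
  join L8 pred L1: L1 stop@L0
  join L8 pred L6: L6→L4 stop@L0
  DF(L0)=∅
  DF(L1)={L1,L4,L8}
  DF(L2)={L4}
  DF(L3)={L1}
  DF(L4)={L4,L8}
  DF(L5)=∅
  DF(L6)={L4,L8}
  DF(L7)=∅
  DF(L8)=∅

φ for a: defs {L0,L1,L2,L3,L4,L5}
  DF⁺ = {L1,L4,L8}

Answer: ["L1", "L4", "L8"]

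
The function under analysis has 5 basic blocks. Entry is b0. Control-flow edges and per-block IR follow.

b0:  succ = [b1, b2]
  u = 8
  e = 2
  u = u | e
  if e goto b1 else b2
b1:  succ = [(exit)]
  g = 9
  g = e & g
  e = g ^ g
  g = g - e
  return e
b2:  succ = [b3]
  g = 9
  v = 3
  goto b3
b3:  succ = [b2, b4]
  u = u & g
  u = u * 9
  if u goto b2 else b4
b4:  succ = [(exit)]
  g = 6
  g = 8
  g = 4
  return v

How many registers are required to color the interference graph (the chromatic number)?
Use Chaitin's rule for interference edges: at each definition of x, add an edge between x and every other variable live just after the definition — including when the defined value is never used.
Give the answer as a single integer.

def/use:
  b0: {e,u} / ∅
  b1: {e,g} / {e}
  b2: {g,v} / ∅
  b3: {u} / {g,u}
  b4: {g} / {v}

Liveness:
  b0 li=∅ lo={e,u}
  b1 li={e} lo=∅
  b2 li={u} lo={g,u,v}
  b3 li={g,u,v} lo={u,v}
  b4 li={v} lo=∅

Interference:
  e↔{g,u}
  g↔{e,u,v}
  u↔{e,g,v}
  v↔{g,u}

Registers:
  lower bound: {e,g,u} mutually conflict ⇒ χ ≥ 3
  3-colouring: r0={g}  r1={u}  r2={e,v}
  χ = 3

Answer: 3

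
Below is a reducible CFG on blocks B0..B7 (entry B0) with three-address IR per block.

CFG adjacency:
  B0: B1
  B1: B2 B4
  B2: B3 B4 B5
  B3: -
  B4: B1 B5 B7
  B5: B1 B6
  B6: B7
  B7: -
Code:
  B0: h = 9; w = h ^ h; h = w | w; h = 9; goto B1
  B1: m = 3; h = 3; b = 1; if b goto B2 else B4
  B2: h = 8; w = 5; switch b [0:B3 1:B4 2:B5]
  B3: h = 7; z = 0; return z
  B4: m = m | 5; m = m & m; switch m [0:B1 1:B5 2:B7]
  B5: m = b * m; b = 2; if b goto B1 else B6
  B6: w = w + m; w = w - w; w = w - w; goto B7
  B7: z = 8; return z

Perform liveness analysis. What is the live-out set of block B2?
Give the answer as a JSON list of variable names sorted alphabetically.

Answer: ["b", "m", "w"]

Analysis:
Block summaries:
  B0: def={h,w} ue=∅
  B1: def={b,h,m} ue=∅
  B2: def={h,w} ue={b}
  B3: def={h,z} ue=∅
  B4: def={m} ue={m}
  B5: def={b,m} ue={b,m}
  B6: def={w} ue={m,w}
  B7: def={z} ue=∅

Liveness:
  B0: in=∅ out={w}
  B1: in={w} out={b,m,w}
  B2: in={b,m} out={b,m,w}
  B3: in=∅ out=∅
  B4: in={b,m,w} out={b,m,w}
  B5: in={b,m,w} out={m,w}
  B6: in={m,w} out=∅
  B7: in=∅ out=∅

live-out(B2) = ["b", "m", "w"]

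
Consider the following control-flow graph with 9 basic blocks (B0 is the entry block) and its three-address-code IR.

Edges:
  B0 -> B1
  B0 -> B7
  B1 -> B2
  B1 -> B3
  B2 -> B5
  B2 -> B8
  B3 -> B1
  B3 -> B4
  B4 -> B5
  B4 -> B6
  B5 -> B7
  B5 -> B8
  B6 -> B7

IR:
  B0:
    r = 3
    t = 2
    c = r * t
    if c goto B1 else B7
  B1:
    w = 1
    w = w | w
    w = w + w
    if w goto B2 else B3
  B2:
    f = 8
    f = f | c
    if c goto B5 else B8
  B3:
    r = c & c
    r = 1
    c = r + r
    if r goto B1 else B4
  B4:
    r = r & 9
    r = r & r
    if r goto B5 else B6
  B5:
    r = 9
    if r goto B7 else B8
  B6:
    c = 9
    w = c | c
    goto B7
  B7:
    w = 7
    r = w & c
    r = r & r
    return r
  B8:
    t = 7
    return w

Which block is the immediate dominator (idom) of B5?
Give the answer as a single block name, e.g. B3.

idom tree: B1←B0 B2←B1 B3←B1 B4←B3 B5←B1 B6←B4 B7←B0 B8←B1
Dom at joins:
  B1: preds {B0,B3}: {B0} ∩ {B0,B1,B3} = {B0}; idom=B0
  B5: preds {B2,B4}: {B0,B1,B2} ∩ {B0,B1,B3,B4} = {B0,B1}; idom=B1
  B7: preds {B0,B5,B6}: {B0} ∩ {B0,B1,B5} ∩ {B0,B1,B3,B4,B6} = {B0}; idom=B0
  B8: preds {B2,B5}: {B0,B1,B2} ∩ {B0,B1,B5} = {B0,B1}; idom=B1

idom(B5) = B1

Answer: B1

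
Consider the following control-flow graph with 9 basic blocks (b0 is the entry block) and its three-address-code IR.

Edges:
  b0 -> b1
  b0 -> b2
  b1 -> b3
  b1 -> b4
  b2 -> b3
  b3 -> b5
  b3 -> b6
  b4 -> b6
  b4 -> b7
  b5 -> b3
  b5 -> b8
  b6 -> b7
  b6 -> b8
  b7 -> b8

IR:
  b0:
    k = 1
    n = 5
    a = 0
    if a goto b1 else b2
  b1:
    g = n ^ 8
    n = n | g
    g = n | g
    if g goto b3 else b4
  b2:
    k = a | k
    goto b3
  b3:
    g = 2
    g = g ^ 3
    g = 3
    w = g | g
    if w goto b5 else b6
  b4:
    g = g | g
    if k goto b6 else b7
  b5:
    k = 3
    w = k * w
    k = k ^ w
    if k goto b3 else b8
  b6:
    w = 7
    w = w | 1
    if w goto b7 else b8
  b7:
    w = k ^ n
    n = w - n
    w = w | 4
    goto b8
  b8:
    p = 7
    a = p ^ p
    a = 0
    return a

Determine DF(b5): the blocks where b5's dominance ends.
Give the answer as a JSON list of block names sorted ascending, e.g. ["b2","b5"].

idom tree: b1←b0 b2←b0 b3←b0 b4←b1 b5←b3 b6←b0 b7←b0 b8←b0
Join-block Dom:
  b3: preds {b1,b2,b5}: {b0,b1} ∩ {b0,b2} ∩ {b0,b3,b5} = {b0}; idom=b0
  b6: preds {b3,b4}: {b0,b3} ∩ {b0,b1,b4} = {b0}; idom=b0
  b7: preds {b4,b6}: {b0,b1,b4} ∩ {b0,b6} = {b0}; idom=b0
  b8: preds {b5,b6,b7}: {b0,b3,b5} ∩ {b0,b6} ∩ {b0,b7} = {b0}; idom=b0

DF walk-up:
  join b3 pred b1: b1 stop@b0
  join b3 pred b2: b2 stop@b0
  join b3 pred b5: b5→b3 stop@b0
  join b6 pred b3: b3 stop@b0
  join b6 pred b4: b4→b1 stop@b0
  join b7 pred b4: b4→b1 stop@b0
  join b7 pred b6: b6 stop@b0
  join b8 pred b5: b5→b3 stop@b0
  join b8 pred b6: b6 stop@b0
  join b8 pred b7: b7 stop@b0
  DF(b0)=∅
  DF(b1)={b3,b6,b7}
  DF(b2)={b3}
  DF(b3)={b3,b6,b8}
  DF(b4)={b6,b7}
  DF(b5)={b3,b8}
  DF(b6)={b7,b8}
  DF(b7)={b8}
  DF(b8)=∅

DF(b5) = ["b3", "b8"]

Answer: ["b3", "b8"]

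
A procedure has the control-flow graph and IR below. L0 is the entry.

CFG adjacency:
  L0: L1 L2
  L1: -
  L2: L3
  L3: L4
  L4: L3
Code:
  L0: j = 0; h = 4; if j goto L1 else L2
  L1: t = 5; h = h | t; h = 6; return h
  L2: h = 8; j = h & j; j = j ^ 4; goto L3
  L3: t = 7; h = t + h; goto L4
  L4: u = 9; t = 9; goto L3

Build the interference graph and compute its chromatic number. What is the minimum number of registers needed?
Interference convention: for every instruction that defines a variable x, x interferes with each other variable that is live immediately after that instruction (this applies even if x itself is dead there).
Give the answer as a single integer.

Answer: 2

Derivation:
Block summaries:
  L0: {h,j} / ∅
  L1: {h,t} / {h}
  L2: {h,j} / {j}
  L3: {h,t} / {h}
  L4: {t,u} / ∅

Liveness:
  L0 li=∅ lo={h,j}
  L1 li={h} lo=∅
  L2 li={j} lo={h}
  L3 li={h} lo={h}
  L4 li={h} lo={h}

Interfere edges:
  h — {j,t,u}
  j — {h}
  t — {h}
  u — {h}

Chromatic number:
  lower bound: {h,j} mutually conflict ⇒ χ ≥ 2
  2-colouring: c0={h}  c1={j,t,u}
  χ = 2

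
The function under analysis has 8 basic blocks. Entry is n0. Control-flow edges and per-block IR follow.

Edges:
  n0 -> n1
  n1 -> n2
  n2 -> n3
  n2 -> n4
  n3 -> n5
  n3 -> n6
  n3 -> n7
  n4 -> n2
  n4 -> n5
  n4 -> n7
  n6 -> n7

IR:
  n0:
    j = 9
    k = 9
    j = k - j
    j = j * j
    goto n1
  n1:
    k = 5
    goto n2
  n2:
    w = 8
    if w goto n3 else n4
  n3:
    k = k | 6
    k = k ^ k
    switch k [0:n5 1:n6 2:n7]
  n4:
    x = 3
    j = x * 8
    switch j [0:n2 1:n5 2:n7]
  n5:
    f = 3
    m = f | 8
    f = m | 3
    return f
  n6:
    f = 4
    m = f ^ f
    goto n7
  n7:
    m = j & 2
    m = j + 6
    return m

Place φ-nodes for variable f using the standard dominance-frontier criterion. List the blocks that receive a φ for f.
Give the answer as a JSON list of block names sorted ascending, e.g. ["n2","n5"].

idom tree: n1←n0 n2←n1 n3←n2 n4←n2 n5←n2 n6←n3 n7←n2
Join-block Dom:
  n2: preds {n1,n4}: {n0,n1} ∩ {n0,n1,n2,n4} = {n0,n1}; idom=n1
  n5: preds {n3,n4}: {n0,n1,n2,n3} ∩ {n0,n1,n2,n4} = {n0,n1,n2}; idom=n2
  n7: preds {n3,n4,n6}: {n0,n1,n2,n3} ∩ {n0,n1,n2,n4} ∩ {n0,n1,n2,n3,n6} = {n0,n1,n2}; idom=n2

DF derivation:
  n2←n1: walk · to n1
  n2←n4: walk n4→n2 to n1
  n5←n3: walk n3 to n2
  n5←n4: walk n4 to n2
  n7←n3: walk n3 to n2
  n7←n4: walk n4 to n2
  n7←n6: walk n6→n3 to n2
  n0: DF=∅
  n1: DF=∅
  n2: DF={n2}
  n3: DF={n5,n7}
  n4: DF={n2,n5,n7}
  n5: DF=∅
  n6: DF={n7}
  n7: DF=∅

φ for f: defs {n5,n6}
  DF⁺ = {n7}

Answer: ["n7"]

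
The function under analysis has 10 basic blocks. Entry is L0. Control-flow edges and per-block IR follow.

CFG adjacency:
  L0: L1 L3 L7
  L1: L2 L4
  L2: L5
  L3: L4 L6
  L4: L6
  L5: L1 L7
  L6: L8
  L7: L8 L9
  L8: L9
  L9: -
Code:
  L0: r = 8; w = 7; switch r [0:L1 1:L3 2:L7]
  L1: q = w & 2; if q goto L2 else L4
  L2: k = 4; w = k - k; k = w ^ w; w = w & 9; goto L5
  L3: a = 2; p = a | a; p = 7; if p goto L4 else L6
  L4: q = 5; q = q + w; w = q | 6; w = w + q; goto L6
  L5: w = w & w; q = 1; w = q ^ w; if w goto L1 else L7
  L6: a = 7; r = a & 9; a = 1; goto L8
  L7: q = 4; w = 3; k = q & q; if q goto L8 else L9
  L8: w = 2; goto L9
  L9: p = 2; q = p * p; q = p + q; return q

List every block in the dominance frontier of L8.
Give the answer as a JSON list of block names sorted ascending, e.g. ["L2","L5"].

idom tree: L1←L0 L2←L1 L3←L0 L4←L0 L5←L2 L6←L0 L7←L0 L8←L0 L9←L0
Dom at joins:
  L1: preds {L0,L5}: {L0} ∩ {L0,L1,L2,L5} = {L0}; idom=L0
  L4: preds {L1,L3}: {L0,L1} ∩ {L0,L3} = {L0}; idom=L0
  L6: preds {L3,L4}: {L0,L3} ∩ {L0,L4} = {L0}; idom=L0
  L7: preds {L0,L5}: {L0} ∩ {L0,L1,L2,L5} = {L0}; idom=L0
  L8: preds {L6,L7}: {L0,L6} ∩ {L0,L7} = {L0}; idom=L0
  L9: preds {L7,L8}: {L0,L7} ∩ {L0,L8} = {L0}; idom=L0

DF walk-up:
  join L1 pred L0: · stop@L0
  join L1 pred L5: L5→L2→L1 stop@L0
  join L4 pred L1: L1 stop@L0
  join L4 pred L3: L3 stop@L0
  join L6 pred L3: L3 stop@L0
  join L6 pred L4: L4 stop@L0
  join L7 pred L0: · stop@L0
  join L7 pred L5: L5→L2→L1 stop@L0
  join L8 pred L6: L6 stop@L0
  join L8 pred L7: L7 stop@L0
  join L9 pred L7: L7 stop@L0
  join L9 pred L8: L8 stop@L0
  L0: DF=∅
  L1: DF={L1,L4,L7}
  L2: DF={L1,L7}
  L3: DF={L4,L6}
  L4: DF={L6}
  L5: DF={L1,L7}
  L6: DF={L8}
  L7: DF={L8,L9}
  L8: DF={L9}
  L9: DF=∅

DF(L8) = ["L9"]

Answer: ["L9"]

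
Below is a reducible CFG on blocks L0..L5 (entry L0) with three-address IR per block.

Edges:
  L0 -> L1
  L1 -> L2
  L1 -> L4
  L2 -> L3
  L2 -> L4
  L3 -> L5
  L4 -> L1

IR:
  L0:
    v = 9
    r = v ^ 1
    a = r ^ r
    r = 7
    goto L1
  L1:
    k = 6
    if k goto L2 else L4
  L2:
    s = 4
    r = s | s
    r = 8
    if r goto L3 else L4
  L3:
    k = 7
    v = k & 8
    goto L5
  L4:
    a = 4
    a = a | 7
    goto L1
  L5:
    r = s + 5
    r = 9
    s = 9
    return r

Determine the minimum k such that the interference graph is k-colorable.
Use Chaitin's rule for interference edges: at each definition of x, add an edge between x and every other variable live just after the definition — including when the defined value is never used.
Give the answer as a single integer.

Answer: 2

Analysis:
Per-block:
  L0: {a,r,v} / ∅
  L1: {k} / ∅
  L2: {r,s} / ∅
  L3: {k,v} / ∅
  L4: {a} / ∅
  L5: {r,s} / {s}

Backward fixpoint:
  L0: in=∅ out=∅
  L1: in=∅ out=∅
  L2: in=∅ out={s}
  L3: in={s} out={s}
  L4: in=∅ out=∅
  L5: in={s} out=∅

Interfere edges:
  a: ∅
  k: {s}
  r: {s}
  s: {k,r,v}
  v: {s}

Chromatic number:
  lower bound: {k,s} mutually conflict ⇒ χ ≥ 2
  assign a→c0 k→c1 r→c1 s→c0 v→c1 — no edge inside a register ⇒ χ ≤ 2
  χ = 2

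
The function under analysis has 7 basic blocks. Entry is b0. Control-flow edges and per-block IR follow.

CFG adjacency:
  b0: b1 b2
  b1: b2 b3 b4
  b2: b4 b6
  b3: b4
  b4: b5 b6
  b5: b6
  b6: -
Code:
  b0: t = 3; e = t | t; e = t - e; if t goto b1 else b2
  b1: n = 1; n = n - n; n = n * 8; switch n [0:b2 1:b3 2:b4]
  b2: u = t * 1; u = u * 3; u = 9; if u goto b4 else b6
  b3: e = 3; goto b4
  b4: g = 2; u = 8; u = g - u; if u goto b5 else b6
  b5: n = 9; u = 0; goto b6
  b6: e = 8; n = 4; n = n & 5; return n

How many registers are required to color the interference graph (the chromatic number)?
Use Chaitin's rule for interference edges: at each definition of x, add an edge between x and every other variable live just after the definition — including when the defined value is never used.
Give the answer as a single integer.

Per-block:
  b0 def {e,t} use ∅
  b1 def {n} use ∅
  b2 def {u} use {t}
  b3 def {e} use ∅
  b4 def {g,u} use ∅
  b5 def {n,u} use ∅
  b6 def {e,n} use ∅

Backward fixpoint:
  b0 li=∅ lo={t}
  b1 li={t} lo={t}
  b2 li={t} lo=∅
  b3 li=∅ lo=∅
  b4 li=∅ lo=∅
  b5 li=∅ lo=∅
  b6 li=∅ lo=∅

Interference:
  e↔{t}
  g↔{u}
  n↔{t}
  t↔{e,n}
  u↔{g}

Registers:
  {e,t} pairwise interfere (2-clique) ⇒ χ ≥ 2
  assign e→c1 g→c0 n→c1 t→c0 u→c1 — no edge inside a register ⇒ χ ≤ 2
  χ = 2

Answer: 2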